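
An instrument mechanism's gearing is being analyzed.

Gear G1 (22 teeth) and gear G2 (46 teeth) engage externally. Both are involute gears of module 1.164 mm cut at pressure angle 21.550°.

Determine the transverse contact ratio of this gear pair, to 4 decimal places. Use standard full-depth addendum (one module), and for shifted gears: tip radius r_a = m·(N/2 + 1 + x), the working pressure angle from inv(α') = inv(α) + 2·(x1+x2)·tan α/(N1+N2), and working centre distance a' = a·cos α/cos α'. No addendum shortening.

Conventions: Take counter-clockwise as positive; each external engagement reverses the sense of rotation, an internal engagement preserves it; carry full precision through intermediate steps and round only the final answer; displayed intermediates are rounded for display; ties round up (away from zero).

class = single-mesh tooth geometry [involute pair 22T × 46T, m = 1.164]
base radii: r_b1 = 11.908967, r_b2 = 24.900567
tip radii: r_a1 = 13.968000, r_a2 = 27.936000
no profile shift: α' = α, a' = a
action lengths: √(r_a1²−r_b1²) = 7.299420, √(r_a2²−r_b2²) = 12.664196
base pitch p_b = π·m·cos α = 3.401193
CR = (7.299420 + 12.664196 − 39.576000·sin 21.55000°)/3.401193 = 1.595568
contact ratio ≈ 1.5956

1.5956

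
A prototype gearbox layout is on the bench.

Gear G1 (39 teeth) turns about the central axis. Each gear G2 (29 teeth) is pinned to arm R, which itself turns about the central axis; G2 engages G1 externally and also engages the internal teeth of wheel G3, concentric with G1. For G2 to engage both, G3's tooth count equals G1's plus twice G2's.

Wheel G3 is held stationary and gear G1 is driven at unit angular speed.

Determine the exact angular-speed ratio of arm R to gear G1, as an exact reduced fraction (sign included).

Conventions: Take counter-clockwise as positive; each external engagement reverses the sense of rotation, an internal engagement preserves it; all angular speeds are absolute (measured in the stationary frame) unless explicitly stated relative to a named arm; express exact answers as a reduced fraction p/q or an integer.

class = planetary set [G3 = 39+2·29 = 97; Willis about the carrier]
ring teeth: 39 + 2·29 = 97
39(ω_sun−ω_arm) = −97(ω_ring−ω_arm),  ω_ring = 0, ω_sun = 1
39(1−ω_arm) = −97(0−ω_arm)  ⇒  136·ω_arm = 39  ⇒  ω_arm = 39/136
ω_out/ω_in = 39/136

39/136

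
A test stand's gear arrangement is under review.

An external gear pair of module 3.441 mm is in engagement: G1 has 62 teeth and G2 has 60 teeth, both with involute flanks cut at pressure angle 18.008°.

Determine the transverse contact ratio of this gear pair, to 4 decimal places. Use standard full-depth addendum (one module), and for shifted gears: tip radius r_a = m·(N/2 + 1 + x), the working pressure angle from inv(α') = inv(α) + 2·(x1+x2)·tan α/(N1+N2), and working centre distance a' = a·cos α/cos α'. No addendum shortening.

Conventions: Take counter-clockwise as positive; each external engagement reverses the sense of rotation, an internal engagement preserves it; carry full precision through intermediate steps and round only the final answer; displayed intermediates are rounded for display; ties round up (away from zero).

single-mesh involute tooth geometry (62T engaging 60T at module 3.441)
base radii: r_b1 = 101.445546, r_b2 = 98.173109
tip radii: r_a1 = 110.112000, r_a2 = 106.671000
no profile shift: α' = α, a' = a
action lengths: √(r_a1²−r_b1²) = 42.818848, √(r_a2²−r_b2²) = 41.722211
base pitch p_b = π·m·cos α = 10.280664
CR = (42.818848 + 41.722211 − 209.901000·sin 18.00800°)/10.280664 = 1.911376
contact ratio ≈ 1.9114

1.9114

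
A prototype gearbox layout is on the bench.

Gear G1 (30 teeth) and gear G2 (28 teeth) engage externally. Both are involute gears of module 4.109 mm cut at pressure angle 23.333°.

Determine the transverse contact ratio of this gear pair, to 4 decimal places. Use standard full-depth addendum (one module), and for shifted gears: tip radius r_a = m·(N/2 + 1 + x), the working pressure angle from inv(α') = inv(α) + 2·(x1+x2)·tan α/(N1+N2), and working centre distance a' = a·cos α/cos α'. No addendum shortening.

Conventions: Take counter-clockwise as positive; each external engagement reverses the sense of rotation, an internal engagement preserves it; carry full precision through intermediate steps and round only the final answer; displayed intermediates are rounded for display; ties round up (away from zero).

single-mesh involute tooth geometry (30T engaging 28T at module 4.109)
base radii: r_b1 = 56.594392, r_b2 = 52.821432
tip radii: r_a1 = 65.744000, r_a2 = 61.635000
no profile shift: α' = α, a' = a
action lengths: √(r_a1²−r_b1²) = 33.456664, √(r_a2²−r_b2²) = 31.761132
base pitch p_b = π·m·cos α = 11.853102
CR = (33.456664 + 31.761132 − 119.161000·sin 23.33300°)/11.853102 = 1.520376
contact ratio ≈ 1.5204

1.5204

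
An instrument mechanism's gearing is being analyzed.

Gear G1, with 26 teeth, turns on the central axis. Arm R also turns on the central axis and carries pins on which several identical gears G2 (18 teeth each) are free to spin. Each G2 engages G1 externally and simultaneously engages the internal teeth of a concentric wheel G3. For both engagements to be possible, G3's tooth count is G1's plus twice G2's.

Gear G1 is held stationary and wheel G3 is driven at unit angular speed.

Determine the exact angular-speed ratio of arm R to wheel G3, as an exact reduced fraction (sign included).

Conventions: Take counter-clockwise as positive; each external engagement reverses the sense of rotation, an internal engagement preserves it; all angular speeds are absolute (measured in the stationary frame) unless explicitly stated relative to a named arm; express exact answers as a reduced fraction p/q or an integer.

topology: planetary set — G1 26T / G2 18T / G3 62T, arm = carrier (Willis)
ring teeth: 26 + 2·18 = 62
26(ω_sun−ω_arm) = −62(ω_ring−ω_arm),  ω_sun = 0, ω_ring = 1
26(0−ω_arm) = −62(1−ω_arm)  ⇒  88·ω_arm = 62  ⇒  ω_arm = 31/44
ω_out/ω_in = 31/44

31/44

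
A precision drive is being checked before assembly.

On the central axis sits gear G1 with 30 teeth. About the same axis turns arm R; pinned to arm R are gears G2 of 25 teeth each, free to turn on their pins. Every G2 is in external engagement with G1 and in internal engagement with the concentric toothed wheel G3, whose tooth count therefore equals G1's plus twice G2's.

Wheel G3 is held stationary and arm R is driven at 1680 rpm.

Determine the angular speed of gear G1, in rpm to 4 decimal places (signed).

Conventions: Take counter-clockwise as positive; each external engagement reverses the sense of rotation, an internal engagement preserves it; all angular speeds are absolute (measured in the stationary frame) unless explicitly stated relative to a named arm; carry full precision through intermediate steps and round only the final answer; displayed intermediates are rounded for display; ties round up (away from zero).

topology: planetary set — G1 30T / G2 25T / G3 80T, arm = carrier (Willis)
normalise by the input: solve with ω_arm = 1, then scale by 1680 rpm
ring teeth: 30 + 2·25 = 80
30(ω_sun−ω_arm) = −80(ω_ring−ω_arm),  ω_ring = 0, ω_arm = 1
ω_sun = 1 − (80/30)(0−1) = 11/3
scale: ω_sun = 11/3 × 1680 rpm = +6160.0000 rpm

+6160.0000 rpm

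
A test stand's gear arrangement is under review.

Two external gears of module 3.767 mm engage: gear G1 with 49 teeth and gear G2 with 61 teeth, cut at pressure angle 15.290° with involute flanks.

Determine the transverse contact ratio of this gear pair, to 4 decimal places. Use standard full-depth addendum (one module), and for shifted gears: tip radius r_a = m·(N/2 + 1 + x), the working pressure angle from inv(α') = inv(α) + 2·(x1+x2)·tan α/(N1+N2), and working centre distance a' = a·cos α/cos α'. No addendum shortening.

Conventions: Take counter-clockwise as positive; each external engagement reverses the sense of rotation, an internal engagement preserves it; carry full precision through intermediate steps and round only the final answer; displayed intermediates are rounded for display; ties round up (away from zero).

2.0889

single-mesh involute tooth geometry (49T engaging 61T at module 3.767)
base radii: r_b1 = 89.024700, r_b2 = 110.826667
tip radii: r_a1 = 96.058500, r_a2 = 118.660500
no profile shift: α' = α, a' = a
action lengths: √(r_a1²−r_b1²) = 36.080995, √(r_a2²−r_b2²) = 42.400048
base pitch p_b = π·m·cos α = 11.415483
CR = (36.080995 + 42.400048 − 207.185000·sin 15.29000°)/11.415483 = 2.088863
contact ratio ≈ 2.0889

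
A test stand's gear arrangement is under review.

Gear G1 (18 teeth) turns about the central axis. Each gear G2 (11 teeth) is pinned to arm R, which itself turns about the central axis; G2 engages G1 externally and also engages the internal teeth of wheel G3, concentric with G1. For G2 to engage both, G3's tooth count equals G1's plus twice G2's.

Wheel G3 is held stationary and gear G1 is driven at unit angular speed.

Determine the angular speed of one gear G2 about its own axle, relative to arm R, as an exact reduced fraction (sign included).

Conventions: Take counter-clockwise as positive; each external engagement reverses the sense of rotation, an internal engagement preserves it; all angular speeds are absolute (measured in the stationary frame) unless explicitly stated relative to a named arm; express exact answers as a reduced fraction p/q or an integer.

topology: planetary set — G1 18T / G2 11T / G3 40T, arm = carrier (Willis)
ring teeth: 18 + 2·11 = 40
18(ω_sun−ω_arm) = −40(ω_ring−ω_arm),  ω_ring = 0, ω_sun = 1
18(1−ω_arm) = −40(0−ω_arm)  ⇒  58·ω_arm = 18  ⇒  ω_arm = 9/29
sun–planet mesh: 18·(1−9/29) = −11·(ω_p−ω_arm)  ⇒  ω_p−ω_arm = -360/319
exact speed ratio = -360/319

-360/319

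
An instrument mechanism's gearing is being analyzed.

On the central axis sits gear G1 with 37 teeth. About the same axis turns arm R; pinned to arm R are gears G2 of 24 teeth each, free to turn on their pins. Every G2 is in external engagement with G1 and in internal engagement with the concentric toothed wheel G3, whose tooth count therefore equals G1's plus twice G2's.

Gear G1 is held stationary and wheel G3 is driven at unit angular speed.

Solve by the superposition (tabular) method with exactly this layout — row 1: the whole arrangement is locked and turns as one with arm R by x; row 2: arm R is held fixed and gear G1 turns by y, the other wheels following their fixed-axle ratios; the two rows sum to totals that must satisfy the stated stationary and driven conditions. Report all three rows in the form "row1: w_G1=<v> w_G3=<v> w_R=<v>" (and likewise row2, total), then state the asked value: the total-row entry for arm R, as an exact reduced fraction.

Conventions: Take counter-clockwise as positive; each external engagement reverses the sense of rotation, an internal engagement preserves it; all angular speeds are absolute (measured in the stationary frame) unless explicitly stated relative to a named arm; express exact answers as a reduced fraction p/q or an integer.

row1: w_G1=85/122 w_G3=85/122 w_R=85/122
row2: w_G1=-85/122 w_G3=37/122 w_R=0
total: w_G1=0 w_G3=1 w_R=85/122
asked value: 85/122

recognized (axles ride arm R): planetary set, 37/24/85 teeth
row 1 (train locked, turned with arm): all members turn x
row 2 — arm fixed, fixed-axis ratios: sun y, ring −(37/85)·y, arm 0
boundary: total ω_sun = x + y = 0 and total ω_ring = x − (37/85)·y = 1  ⇒  y = -85/122, x = 85/122
row 2 ring = −(37/85)·(-85/122) = 37/122
totals (row 1 + row 2): sun 85/122 + (-85/122) = 0, ring 85/122 + 37/122 = 1, arm 85/122 + 0 = 85/122
asked cell (total, arm) = 85/122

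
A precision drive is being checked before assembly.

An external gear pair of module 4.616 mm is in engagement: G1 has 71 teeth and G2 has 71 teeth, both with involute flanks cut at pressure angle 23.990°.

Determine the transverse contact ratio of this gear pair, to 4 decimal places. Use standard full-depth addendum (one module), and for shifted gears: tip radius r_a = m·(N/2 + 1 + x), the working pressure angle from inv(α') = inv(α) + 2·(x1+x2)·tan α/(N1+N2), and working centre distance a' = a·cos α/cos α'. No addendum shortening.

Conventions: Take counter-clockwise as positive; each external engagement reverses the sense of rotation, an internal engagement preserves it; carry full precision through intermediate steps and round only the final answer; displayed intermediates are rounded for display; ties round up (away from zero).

topology: single-mesh involute geometry — m = 4.616, 71T/71T pair
base radii: r_b1 = 149.712498, r_b2 = 149.712498
tip radii: r_a1 = 168.484000, r_a2 = 168.484000
no profile shift: α' = α, a' = a
action lengths: √(r_a1²−r_b1²) = 77.285356, √(r_a2²−r_b2²) = 77.285356
base pitch p_b = π·m·cos α = 13.248892
CR = (77.285356 + 77.285356 − 327.736000·sin 23.99000°)/13.248892 = 1.609246
contact ratio ≈ 1.6092

1.6092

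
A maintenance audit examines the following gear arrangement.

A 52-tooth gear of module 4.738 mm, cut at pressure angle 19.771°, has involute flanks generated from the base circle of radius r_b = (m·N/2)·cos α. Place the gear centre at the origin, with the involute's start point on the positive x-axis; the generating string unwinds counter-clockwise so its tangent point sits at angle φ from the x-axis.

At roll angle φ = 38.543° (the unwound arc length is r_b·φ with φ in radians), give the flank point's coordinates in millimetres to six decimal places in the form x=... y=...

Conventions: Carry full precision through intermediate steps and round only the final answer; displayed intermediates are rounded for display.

single-mesh involute tooth geometry (52T wheel at module 4.738)
pitch radius r_p = m·N/2 = 4.738·52/2 = 123.188000
base radius r_b = r_p·cos α = 123.188000·cos 19.771° = 115.926326
roll angle φ = 38.543° = 0.67270225 rad
x = r_b·(cos φ + φ·sin φ) = 139.262612
y = r_b·(sin φ − φ·cos φ) = 11.239516

x=139.262612 y=11.239516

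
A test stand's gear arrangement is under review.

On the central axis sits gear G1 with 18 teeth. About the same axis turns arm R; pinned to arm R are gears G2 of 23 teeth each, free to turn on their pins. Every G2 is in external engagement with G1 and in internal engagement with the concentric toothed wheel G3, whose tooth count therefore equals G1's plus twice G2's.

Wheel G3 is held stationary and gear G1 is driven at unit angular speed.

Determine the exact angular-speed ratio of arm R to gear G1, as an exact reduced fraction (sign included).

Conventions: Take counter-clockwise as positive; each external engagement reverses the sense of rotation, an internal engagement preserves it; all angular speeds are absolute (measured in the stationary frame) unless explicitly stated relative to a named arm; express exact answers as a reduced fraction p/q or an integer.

planetary set (18T centre, 23T on arm, 64T internal) — Willis relation
ring teeth: 18 + 2·23 = 64
18(ω_sun−ω_arm) = −64(ω_ring−ω_arm),  ω_ring = 0, ω_sun = 1
18(1−ω_arm) = −64(0−ω_arm)  ⇒  82·ω_arm = 18  ⇒  ω_arm = 9/41
ω_out/ω_in = 9/41

9/41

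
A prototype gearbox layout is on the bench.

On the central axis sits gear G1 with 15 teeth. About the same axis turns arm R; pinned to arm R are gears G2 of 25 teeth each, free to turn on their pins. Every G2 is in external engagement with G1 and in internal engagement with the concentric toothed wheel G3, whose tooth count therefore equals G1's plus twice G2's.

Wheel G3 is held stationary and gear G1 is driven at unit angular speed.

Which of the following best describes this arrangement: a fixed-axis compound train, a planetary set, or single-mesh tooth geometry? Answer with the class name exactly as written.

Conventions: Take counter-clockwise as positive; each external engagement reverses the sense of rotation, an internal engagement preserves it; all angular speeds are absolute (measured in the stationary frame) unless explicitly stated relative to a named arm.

planetary set

planetary set (15T centre, 25T on arm, 65T internal) — Willis relation
classification: planetary set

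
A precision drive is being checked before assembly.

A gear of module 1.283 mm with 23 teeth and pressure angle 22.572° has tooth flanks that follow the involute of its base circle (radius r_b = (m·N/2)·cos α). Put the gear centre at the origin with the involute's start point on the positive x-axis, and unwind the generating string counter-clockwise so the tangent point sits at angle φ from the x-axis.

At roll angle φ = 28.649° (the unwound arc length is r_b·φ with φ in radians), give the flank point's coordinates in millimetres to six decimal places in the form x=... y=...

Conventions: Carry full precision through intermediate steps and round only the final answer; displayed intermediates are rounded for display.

topology: single-mesh involute geometry — m = 1.283, N = 23
pitch radius r_p = m·N/2 = 1.283·23/2 = 14.754500
base radius r_b = r_p·cos α = 14.754500·cos 22.572° = 13.624274
roll angle φ = 28.649° = 0.50001938 rad
x = r_b·(cos φ + φ·sin φ) = 15.222454
y = r_b·(sin φ − φ·cos φ) = 0.553676

x=15.222454 y=0.553676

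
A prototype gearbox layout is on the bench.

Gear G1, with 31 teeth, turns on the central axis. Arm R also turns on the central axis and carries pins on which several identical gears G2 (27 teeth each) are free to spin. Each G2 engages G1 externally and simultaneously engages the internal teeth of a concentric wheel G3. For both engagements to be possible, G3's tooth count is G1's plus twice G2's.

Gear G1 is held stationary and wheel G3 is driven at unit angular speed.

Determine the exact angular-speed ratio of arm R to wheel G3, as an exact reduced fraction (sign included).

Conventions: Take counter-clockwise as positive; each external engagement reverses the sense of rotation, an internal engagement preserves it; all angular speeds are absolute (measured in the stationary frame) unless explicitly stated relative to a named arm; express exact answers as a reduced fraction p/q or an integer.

topology: planetary set — G1 31T / G2 27T / G3 85T, arm = carrier (Willis)
ring teeth: 31 + 2·27 = 85
31(ω_sun−ω_arm) = −85(ω_ring−ω_arm),  ω_sun = 0, ω_ring = 1
31(0−ω_arm) = −85(1−ω_arm)  ⇒  116·ω_arm = 85  ⇒  ω_arm = 85/116
ω_out/ω_in = 85/116

85/116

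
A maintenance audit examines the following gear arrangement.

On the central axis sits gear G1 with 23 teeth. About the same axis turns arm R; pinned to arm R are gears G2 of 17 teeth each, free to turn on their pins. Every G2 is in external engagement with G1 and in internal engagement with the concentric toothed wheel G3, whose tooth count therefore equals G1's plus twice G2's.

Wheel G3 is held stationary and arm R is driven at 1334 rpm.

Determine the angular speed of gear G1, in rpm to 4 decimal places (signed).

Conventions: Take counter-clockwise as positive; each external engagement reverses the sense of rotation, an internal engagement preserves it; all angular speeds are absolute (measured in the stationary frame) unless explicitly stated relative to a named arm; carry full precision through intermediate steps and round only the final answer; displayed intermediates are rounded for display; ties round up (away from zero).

+4640.0000 rpm

recognized (axles ride arm R): planetary set, 23/17/57 teeth
normalise by the input: solve with ω_arm = 1, then scale by 1334 rpm
ring teeth: 23 + 2·17 = 57
23(ω_sun−ω_arm) = −57(ω_ring−ω_arm),  ω_ring = 0, ω_arm = 1
ω_sun = 1 − (57/23)(0−1) = 80/23
scale: ω_sun = 80/23 × 1334 rpm = +4640.0000 rpm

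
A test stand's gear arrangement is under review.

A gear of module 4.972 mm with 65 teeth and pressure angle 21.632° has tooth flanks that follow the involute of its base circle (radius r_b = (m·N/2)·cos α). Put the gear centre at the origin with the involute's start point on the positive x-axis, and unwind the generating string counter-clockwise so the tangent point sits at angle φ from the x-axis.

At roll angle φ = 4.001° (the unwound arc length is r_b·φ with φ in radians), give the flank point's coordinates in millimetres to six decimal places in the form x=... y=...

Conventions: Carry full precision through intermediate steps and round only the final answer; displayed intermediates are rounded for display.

single-mesh involute tooth geometry (65T wheel at module 4.972)
pitch radius r_p = m·N/2 = 4.972·65/2 = 161.590000
base radius r_b = r_p·cos α = 161.590000·cos 21.632° = 150.209336
roll angle φ = 4.001° = 0.06983062 rad
x = r_b·(cos φ + φ·sin φ) = 150.575124
y = r_b·(sin φ − φ·cos φ) = 0.017041

x=150.575124 y=0.017041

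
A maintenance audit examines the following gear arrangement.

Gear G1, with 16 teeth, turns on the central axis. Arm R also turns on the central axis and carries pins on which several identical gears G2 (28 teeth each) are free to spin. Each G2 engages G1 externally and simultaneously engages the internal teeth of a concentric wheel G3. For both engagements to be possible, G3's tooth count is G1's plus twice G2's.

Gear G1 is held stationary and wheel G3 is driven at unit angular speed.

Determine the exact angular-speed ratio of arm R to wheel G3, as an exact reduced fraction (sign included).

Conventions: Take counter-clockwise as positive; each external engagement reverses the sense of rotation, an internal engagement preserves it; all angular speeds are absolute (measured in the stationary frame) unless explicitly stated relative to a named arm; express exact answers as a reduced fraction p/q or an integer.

class = planetary set [G3 = 16+2·28 = 72; Willis about the carrier]
ring teeth: 16 + 2·28 = 72
16(ω_sun−ω_arm) = −72(ω_ring−ω_arm),  ω_sun = 0, ω_ring = 1
16(0−ω_arm) = −72(1−ω_arm)  ⇒  88·ω_arm = 72  ⇒  ω_arm = 9/11
ω_out/ω_in = 9/11

9/11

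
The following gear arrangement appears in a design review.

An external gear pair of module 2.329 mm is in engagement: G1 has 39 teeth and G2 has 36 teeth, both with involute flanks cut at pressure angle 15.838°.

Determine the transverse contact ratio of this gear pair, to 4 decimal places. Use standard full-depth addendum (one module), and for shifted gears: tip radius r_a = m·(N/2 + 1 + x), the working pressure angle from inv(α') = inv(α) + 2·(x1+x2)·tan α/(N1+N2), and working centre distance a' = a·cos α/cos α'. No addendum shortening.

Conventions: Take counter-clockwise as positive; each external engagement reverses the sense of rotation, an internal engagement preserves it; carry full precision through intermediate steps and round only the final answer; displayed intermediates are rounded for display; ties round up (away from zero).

1.9356

class = single-mesh tooth geometry [involute pair 39T × 36T, m = 2.329]
base radii: r_b1 = 43.691400, r_b2 = 40.330523
tip radii: r_a1 = 47.744500, r_a2 = 44.251000
no profile shift: α' = α, a' = a
action lengths: √(r_a1²−r_b1²) = 19.250943, √(r_a2²−r_b2²) = 18.209884
base pitch p_b = π·m·cos α = 7.039004
CR = (19.250943 + 18.209884 − 87.337500·sin 15.83800°)/7.039004 = 1.935618
contact ratio ≈ 1.9356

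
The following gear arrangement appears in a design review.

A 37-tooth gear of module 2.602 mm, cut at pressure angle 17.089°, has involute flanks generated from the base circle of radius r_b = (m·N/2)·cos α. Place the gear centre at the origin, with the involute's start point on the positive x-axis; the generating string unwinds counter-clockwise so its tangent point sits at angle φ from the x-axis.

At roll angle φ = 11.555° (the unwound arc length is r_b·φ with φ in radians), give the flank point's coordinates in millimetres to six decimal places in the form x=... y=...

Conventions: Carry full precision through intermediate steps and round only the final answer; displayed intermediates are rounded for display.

x=46.937925 y=0.125292

topology: single-mesh involute geometry — m = 2.602, N = 37
pitch radius r_p = m·N/2 = 2.602·37/2 = 48.137000
base radius r_b = r_p·cos α = 48.137000·cos 17.089° = 46.011725
roll angle φ = 11.555° = 0.20167280 rad
x = r_b·(cos φ + φ·sin φ) = 46.937925
y = r_b·(sin φ − φ·cos φ) = 0.125292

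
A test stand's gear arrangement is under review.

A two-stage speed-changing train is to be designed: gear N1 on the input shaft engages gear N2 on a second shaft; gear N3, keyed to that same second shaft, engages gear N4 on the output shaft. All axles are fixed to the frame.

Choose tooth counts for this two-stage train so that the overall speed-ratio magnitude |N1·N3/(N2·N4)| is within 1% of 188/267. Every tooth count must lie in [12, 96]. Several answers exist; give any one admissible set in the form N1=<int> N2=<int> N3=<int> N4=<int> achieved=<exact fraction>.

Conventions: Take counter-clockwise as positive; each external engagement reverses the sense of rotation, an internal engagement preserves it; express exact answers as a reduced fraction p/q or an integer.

topology: fixed-axis compound train — 2 stages, target 188/267
target = 188/267 in lowest terms: an exact hit needs N1·N3 = k·188 and N2·N4 = k·267 for one integer k, every count in [12, 96]; additionally prefer no 1:1 stage (N1 ≠ N2, N3 ≠ N4)
k = 1…3: no 1:1-free in-range split of k·188 and k·267 into factor pairs; take k = 4
k = 4: N1·N3 = 752 = 16·47, N2·N4 = 1068 = 12·89
achieved = 16·47/(12·89) = 188/267; |achieved − target| = 0 ≤ 47/6675 ✓

N1=16 N2=12 N3=47 N4=89 achieved=188/267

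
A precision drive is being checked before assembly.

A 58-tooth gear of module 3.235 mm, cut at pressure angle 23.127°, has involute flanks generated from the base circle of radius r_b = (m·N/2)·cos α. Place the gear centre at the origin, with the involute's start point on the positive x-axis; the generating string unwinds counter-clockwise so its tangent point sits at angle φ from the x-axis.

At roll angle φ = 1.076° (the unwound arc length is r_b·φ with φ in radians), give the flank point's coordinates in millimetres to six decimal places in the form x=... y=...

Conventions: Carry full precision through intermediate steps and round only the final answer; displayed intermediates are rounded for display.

single-mesh involute tooth geometry (58T wheel at module 3.235)
pitch radius r_p = m·N/2 = 3.235·58/2 = 93.815000
base radius r_b = r_p·cos α = 93.815000·cos 23.127° = 86.275699
roll angle φ = 1.076° = 0.01877974 rad
x = r_b·(cos φ + φ·sin φ) = 86.290912
y = r_b·(sin φ − φ·cos φ) = 0.000190

x=86.290912 y=0.000190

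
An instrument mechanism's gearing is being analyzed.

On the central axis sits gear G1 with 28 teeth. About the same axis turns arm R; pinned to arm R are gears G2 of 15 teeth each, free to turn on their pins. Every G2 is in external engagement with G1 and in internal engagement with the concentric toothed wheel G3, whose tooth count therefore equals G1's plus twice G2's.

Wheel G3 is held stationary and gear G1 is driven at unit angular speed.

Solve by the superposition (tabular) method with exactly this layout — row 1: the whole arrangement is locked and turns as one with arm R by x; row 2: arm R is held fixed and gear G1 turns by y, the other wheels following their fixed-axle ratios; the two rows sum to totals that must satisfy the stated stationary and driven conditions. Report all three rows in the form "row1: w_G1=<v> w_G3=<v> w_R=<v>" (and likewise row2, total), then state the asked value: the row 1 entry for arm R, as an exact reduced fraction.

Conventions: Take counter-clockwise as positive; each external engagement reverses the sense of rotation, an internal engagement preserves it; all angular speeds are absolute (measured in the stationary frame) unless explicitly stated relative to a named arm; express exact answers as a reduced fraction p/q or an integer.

topology: planetary set — G1 28T / G2 15T / G3 58T, arm = carrier (Willis)
row 1 — lock + rotate with arm: ω_sun = ω_ring = ω_arm = x
row 2 — arm fixed, fixed-axis ratios: sun y, ring −(28/58)·y, arm 0
boundary: total ω_ring = x − (28/58)·y = 0 and total ω_sun = x + y = 1  ⇒  y = 29/43, x = 14/43
row 2 ring = −(28/58)·29/43 = -14/43
totals (row 1 + row 2): sun 14/43 + 29/43 = 1, ring 14/43 + (-14/43) = 0, arm 14/43 + 0 = 14/43
asked cell (row1, arm) = 14/43

row1: w_G1=14/43 w_G3=14/43 w_R=14/43
row2: w_G1=29/43 w_G3=-14/43 w_R=0
total: w_G1=1 w_G3=0 w_R=14/43
asked value: 14/43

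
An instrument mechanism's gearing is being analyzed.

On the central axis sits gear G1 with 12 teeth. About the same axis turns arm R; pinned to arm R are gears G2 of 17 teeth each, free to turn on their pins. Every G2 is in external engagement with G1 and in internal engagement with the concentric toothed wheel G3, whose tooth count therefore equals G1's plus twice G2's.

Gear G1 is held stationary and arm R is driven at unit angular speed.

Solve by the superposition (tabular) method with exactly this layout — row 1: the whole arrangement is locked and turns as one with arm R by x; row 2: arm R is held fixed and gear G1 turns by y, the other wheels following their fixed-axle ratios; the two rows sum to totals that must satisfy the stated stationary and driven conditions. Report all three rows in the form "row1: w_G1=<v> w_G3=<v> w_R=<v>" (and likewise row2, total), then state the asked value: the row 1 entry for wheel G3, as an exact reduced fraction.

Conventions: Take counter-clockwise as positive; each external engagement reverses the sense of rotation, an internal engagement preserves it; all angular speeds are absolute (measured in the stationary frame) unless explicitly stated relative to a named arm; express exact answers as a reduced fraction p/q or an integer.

row1: w_G1=1 w_G3=1 w_R=1
row2: w_G1=-1 w_G3=6/23 w_R=0
total: w_G1=0 w_G3=29/23 w_R=1
asked value: 1

topology: planetary set — G1 12T / G2 17T / G3 46T, arm = carrier (Willis)
superposition row 1 [locked train]: every member turns x
row 2: sun turns y, ring = −(12/46)·y, arm 0
boundary: total ω_sun = x + y = 0 and total ω_arm = x = 1  ⇒  y = -1, x = 1
row 2 ring = −(12/46)·(-1) = 6/23
totals (row 1 + row 2): sun 1 + (-1) = 0, ring 1 + 6/23 = 29/23, arm 1 + 0 = 1
asked cell (row1, ring) = 1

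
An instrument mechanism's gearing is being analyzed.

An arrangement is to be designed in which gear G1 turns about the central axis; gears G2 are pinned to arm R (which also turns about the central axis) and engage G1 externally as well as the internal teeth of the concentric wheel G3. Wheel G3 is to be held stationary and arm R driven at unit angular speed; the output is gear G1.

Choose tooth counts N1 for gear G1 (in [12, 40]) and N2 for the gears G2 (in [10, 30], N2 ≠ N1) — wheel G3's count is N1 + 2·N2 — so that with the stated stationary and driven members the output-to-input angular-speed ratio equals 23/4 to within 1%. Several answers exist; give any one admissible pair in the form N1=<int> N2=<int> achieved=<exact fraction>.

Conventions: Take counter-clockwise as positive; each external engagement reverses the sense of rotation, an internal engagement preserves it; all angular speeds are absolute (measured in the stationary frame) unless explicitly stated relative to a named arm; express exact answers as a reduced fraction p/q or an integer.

planetary set to be sized for 23/4 (Willis relation)
Willis with ω_ring = 0: ω_sun/ω_arm = (N1+N3)/N1; set equal to 23/4  ⇒  N3/N1 = 23/4 − 1 = 19/4
N3 = N1 + 2·N2  ⇒  N2/N1 = (N3/N1 − 1)/2 = (19/4 − 1)/2 = 15/8
smallest multiple with N1 ≥ 12 and N2 ≥ 10: k = 2  ⇒  N1 = 2·8 = 16, N2 = 2·15 = 30 (N1 ≤ 40, N2 ≤ 30, N2 ≠ N1 ✓), N3 = 16 + 2·30 = 76
check: (N1+N3)/N1 with N1 = 16, N3 = 76 gives 23/4; |achieved − target| = 0 ≤ 23/400 ✓

N1=16 N2=30 achieved=23/4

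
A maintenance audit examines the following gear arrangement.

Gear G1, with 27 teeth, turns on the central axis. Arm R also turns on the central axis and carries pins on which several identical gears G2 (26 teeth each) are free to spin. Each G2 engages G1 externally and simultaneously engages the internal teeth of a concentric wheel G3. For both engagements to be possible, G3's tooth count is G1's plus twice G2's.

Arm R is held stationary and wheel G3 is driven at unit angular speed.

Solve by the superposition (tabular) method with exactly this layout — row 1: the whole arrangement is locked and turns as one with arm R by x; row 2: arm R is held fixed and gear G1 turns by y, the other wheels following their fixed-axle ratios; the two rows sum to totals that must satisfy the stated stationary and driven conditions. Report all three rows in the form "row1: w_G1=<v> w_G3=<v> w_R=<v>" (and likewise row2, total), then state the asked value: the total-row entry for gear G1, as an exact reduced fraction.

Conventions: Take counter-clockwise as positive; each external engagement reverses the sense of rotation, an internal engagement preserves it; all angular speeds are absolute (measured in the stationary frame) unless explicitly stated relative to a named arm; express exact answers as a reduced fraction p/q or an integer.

row1: w_G1=0 w_G3=0 w_R=0
row2: w_G1=-79/27 w_G3=1 w_R=0
total: w_G1=-79/27 w_G3=1 w_R=0
asked value: -79/27

planetary set (27T centre, 26T on arm, 79T internal) — Willis relation
row 1 — lock + rotate with arm: ω_sun = ω_ring = ω_arm = x
superposition row 2 [arm held]: sun y, ring −(27/79)·y, arm 0
boundary: total ω_arm = x = 0 and total ω_ring = x − (27/79)·y = 1  ⇒  y = -79/27, x = 0
row 2 ring = −(27/79)·(-79/27) = 1
totals (row 1 + row 2): sun 0 + (-79/27) = -79/27, ring 0 + 1 = 1, arm 0 + 0 = 0
asked cell (total, sun) = -79/27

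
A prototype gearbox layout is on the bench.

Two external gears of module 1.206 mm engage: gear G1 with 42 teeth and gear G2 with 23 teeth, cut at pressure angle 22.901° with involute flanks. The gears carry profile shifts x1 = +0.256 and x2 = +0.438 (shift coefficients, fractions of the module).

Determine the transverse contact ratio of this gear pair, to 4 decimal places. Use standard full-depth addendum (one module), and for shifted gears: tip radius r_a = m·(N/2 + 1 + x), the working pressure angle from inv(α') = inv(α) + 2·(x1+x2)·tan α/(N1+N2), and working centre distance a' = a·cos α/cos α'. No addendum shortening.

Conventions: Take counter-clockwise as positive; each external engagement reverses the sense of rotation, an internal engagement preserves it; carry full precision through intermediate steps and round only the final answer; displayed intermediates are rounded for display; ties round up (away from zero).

1.4437

recognized (one external pair, fixed centres): single-mesh tooth geometry, m = 1.206, N1 = 42, N2 = 23
base radii: r_b1 = 23.329770, r_b2 = 12.775826
tip radii: r_a1 = 26.840736, r_a2 = 15.603228
inv(α') = inv(22.901°) + 2·(+0.256+0.438)·tan α/(42+23) = 0.03175991  ⇒  α' = 25.46048°
a' = a·cos α / cos α' = 39.1950·cos 22.901°/cos 25.46048° = 39.989272
action lengths: √(r_a1²−r_b1²) = 13.272037, √(r_a2²−r_b2²) = 8.957622
base pitch p_b = π·m·cos α = 3.490125
CR = (13.272037 + 8.957622 − 39.989272·sin 25.46048°)/3.490125 = 1.443712
contact ratio ≈ 1.4437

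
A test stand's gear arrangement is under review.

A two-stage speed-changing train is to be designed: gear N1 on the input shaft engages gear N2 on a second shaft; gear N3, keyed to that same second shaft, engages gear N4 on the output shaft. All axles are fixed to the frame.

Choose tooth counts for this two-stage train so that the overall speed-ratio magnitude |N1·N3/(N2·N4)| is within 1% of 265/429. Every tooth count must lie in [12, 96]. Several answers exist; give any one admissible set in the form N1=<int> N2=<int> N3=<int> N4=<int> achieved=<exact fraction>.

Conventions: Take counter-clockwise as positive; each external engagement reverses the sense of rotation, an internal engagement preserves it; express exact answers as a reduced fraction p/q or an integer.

N1=15 N2=33 N3=53 N4=39 achieved=265/429

2-stage fixed-axis compound train for ratio 265/429
target = 265/429 in lowest terms: an exact hit needs N1·N3 = k·265 and N2·N4 = k·429 for one integer k, every count in [12, 96]; additionally prefer no 1:1 stage (N1 ≠ N2, N3 ≠ N4)
k = 1…2: no 1:1-free in-range split of k·265 and k·429 into factor pairs; take k = 3
k = 3: N1·N3 = 795 = 15·53, N2·N4 = 1287 = 33·39
achieved = 15·53/(33·39) = 265/429; |achieved − target| = 0 ≤ 53/8580 ✓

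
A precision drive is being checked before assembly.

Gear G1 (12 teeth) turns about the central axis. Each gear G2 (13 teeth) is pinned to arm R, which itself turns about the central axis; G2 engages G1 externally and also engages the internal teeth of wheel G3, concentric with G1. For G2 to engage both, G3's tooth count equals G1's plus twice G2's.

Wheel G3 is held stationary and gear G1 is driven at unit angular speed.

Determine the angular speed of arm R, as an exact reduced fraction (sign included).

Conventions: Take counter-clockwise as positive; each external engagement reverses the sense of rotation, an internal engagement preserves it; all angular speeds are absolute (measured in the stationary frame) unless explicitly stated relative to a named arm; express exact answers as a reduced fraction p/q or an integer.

6/25

recognized (axles ride arm R): planetary set, 12/13/38 teeth
ring teeth: 12 + 2·13 = 38
12(ω_sun−ω_arm) = −38(ω_ring−ω_arm),  ω_ring = 0, ω_sun = 1
12(1−ω_arm) = −38(0−ω_arm)  ⇒  50·ω_arm = 12  ⇒  ω_arm = 6/25
exact speed ratio = 6/25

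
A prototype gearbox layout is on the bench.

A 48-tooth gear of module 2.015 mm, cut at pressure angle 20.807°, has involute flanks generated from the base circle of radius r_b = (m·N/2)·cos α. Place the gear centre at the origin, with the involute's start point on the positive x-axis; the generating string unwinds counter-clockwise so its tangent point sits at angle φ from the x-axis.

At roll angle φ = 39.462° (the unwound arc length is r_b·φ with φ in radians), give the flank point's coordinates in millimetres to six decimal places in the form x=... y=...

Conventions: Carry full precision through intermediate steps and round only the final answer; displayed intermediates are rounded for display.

class = single-mesh tooth geometry [base-circle involute, m = 2.015, 48T]
pitch radius r_p = m·N/2 = 2.015·48/2 = 48.360000
base radius r_b = r_p·cos α = 48.360000·cos 20.807° = 45.206071
roll angle φ = 39.462° = 0.68874183 rad
x = r_b·(cos φ + φ·sin φ) = 54.689735
y = r_b·(sin φ − φ·cos φ) = 4.693554

x=54.689735 y=4.693554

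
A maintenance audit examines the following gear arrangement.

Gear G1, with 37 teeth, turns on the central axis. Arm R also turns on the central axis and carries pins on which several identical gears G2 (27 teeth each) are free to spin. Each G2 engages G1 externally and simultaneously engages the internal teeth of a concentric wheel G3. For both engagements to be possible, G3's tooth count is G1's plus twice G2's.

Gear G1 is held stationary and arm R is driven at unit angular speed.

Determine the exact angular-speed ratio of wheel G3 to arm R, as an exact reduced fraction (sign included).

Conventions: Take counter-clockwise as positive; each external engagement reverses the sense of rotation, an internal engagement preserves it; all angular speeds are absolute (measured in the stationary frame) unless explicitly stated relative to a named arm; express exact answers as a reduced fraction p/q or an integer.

planetary set (37T centre, 27T on arm, 91T internal) — Willis relation
ring teeth: 37 + 2·27 = 91
37(ω_sun−ω_arm) = −91(ω_ring−ω_arm),  ω_sun = 0, ω_arm = 1
ω_ring = 1 − (37/91)(0−1) = 128/91
ω_out/ω_in = 128/91

128/91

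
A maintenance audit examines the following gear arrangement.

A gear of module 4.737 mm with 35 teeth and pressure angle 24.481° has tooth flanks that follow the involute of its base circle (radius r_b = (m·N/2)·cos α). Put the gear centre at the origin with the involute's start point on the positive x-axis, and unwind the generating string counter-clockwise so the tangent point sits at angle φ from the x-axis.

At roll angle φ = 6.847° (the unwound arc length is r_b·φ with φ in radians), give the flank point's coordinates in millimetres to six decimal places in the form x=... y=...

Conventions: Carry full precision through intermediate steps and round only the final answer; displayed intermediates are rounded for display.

x=75.981699 y=0.042857

class = single-mesh tooth geometry [base-circle involute, m = 4.737, 35T]
pitch radius r_p = m·N/2 = 4.737·35/2 = 82.897500
base radius r_b = r_p·cos α = 82.897500·cos 24.481° = 75.444910
roll angle φ = 6.847° = 0.11950269 rad
x = r_b·(cos φ + φ·sin φ) = 75.981699
y = r_b·(sin φ − φ·cos φ) = 0.042857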